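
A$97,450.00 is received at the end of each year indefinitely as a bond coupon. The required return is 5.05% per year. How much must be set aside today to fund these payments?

Periodic rate r = 0.0505 per year.
Level perpetuity: PV = PMT / r = 97,450 / (0.0505) = A$1,929,702.97.

A$1,929,702.97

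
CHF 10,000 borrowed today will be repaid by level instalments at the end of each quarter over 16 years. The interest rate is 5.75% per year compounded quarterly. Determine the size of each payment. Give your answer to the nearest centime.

CHF 240.04

Level ordinary annuity; solve PV = PMT × [(1 − (1+r)^−n)/r] for PMT.
Periodic rate r = 0.0575/4 per quarter; n is counted in quarters.
With n = 64: PMT = 10,000 / ([(1 − (1+r)^−n)/r]) = CHF 240.04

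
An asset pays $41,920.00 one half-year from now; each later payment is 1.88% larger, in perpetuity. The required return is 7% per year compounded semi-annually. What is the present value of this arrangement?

$2,587,654.32

Periodic rate r = 0.07/2 per half-year.
Growing perpetuity (Gordon): PV = PMT₁ / (r − g) = 41,920 / (r − 0.0188) = $2,587,654.32.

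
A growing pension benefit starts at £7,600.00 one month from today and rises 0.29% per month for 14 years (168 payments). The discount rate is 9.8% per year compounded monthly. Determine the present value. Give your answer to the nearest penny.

Periodic rate r = 0.098/12 per month; n is counted in months.
Growing ordinary annuity: PV = PMT₁ × [1 − ((1+g)/(1+r))^n] / (r − g) = 7,600 × [1 − ((1+0.0029)/(1+r))^168] / (r − 0.0029) = £844,450.41.

£844,450.41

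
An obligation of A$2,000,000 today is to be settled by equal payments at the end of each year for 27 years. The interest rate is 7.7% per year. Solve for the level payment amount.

A$178,024.59

Level ordinary annuity; solve PV = PMT × [(1 − (1+r)^−n)/r] for PMT.
Periodic rate r = 0.077 per year.
With n = 27: PMT = 2,000,000 / ([(1 − (1+r)^−n)/r]) = A$178,024.59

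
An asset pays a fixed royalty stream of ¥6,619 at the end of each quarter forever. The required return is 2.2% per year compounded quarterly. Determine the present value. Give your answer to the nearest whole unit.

¥1,203,455

Periodic rate r = 0.022/4 per quarter.
Level perpetuity: PV = PMT / r = 6,619 / (0.022/4) = ¥1,203,455.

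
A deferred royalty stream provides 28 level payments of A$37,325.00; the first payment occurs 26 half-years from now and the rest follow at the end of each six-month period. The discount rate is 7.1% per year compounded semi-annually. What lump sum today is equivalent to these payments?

Ordinary annuity of 28 payments, first payment at period 26.
Periodic rate r = 0.071/2 per half-year; n is counted in half-years.
The ordinary-annuity PV formula values the stream one period before the first payment (period 25); discount that back 25 periods:
PV₀ = 37,325 × [1 − (1+r)^−28] / r × (1+r)^−25 = A$274,053.87

A$274,053.87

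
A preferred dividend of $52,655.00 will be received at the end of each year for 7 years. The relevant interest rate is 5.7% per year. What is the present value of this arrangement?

This is an ordinary annuity: 7 payments of $52,655.00 at the end of each year.
Periodic rate r = 0.057 per year.
PV = PMT × [(1 − (1+r)^−n)/r] = 52,655 × [1 − (1+r)^−7] / r = $297,100.57

$297,100.57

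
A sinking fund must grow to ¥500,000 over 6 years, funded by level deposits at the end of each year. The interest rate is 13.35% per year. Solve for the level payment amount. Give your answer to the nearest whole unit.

¥59,548

Level ordinary annuity; solve FV = PMT × [((1+r)^n − 1)/r] for PMT.
Periodic rate r = 0.1335 per year.
With n = 6: PMT = 500,000 / ([((1+r)^n − 1)/r]) = ¥59,548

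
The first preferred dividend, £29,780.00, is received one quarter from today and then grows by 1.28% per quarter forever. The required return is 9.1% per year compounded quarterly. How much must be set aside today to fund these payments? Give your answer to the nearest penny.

£2,992,964.82

Periodic rate r = 0.091/4 per quarter.
Growing perpetuity (Gordon): PV = PMT₁ / (r − g) = 29,780 / (r − 0.0128) = £2,992,964.82.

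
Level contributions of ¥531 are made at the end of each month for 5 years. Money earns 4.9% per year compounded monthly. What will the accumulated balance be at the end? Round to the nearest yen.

¥36,019

This is an ordinary annuity: 60 deposits of ¥531 at the end of each month.
Periodic rate r = 0.049/12 per month; n is counted in months.
FV = PMT × [((1+r)^n − 1)/r] = 531 × [(1+r)^60 − 1] / r = ¥36,019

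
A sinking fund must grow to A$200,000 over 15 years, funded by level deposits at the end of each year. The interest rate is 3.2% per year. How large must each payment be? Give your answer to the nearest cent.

Level ordinary annuity; solve FV = PMT × [((1+r)^n − 1)/r] for PMT.
Periodic rate r = 0.032 per year.
With n = 15: PMT = 200,000 / ([((1+r)^n − 1)/r]) = A$10,596.60

A$10,596.60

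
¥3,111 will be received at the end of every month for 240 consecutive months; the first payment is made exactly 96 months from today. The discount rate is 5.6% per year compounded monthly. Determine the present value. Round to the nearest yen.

¥288,227

Ordinary annuity of 240 payments, first payment at period 96.
Periodic rate r = 0.056/12 per month; n is counted in months.
The ordinary-annuity PV formula values the stream one period before the first payment (period 95); discount that back 95 periods:
PV₀ = 3,111 × [1 − (1+r)^−240] / r × (1+r)^−95 = ¥288,227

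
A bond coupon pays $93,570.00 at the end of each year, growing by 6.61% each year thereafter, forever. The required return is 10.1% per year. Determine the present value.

Periodic rate r = 0.101 per year.
Growing perpetuity (Gordon): PV = PMT₁ / (r − g) = 93,570 / (r − 0.0661) = $2,681,088.83.

$2,681,088.83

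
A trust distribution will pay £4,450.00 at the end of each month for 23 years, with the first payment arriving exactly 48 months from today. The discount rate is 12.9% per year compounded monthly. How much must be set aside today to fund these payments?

£237,342.73

Ordinary annuity of 276 payments, first payment at period 48.
Periodic rate r = 0.129/12 per month; n is counted in months.
The ordinary-annuity PV formula values the stream one period before the first payment (period 47); discount that back 47 periods:
PV₀ = 4,450 × [1 − (1+r)^−276] / r × (1+r)^−47 = £237,342.73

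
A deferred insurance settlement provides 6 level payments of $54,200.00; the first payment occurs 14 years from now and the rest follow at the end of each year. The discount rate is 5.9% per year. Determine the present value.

$126,895.54

Ordinary annuity of 6 payments, first payment at period 14.
Periodic rate r = 0.059 per year.
The ordinary-annuity PV formula values the stream one period before the first payment (period 13); discount that back 13 periods:
PV₀ = 54,200 × [1 − (1+r)^−6] / r × (1+r)^−13 = $126,895.54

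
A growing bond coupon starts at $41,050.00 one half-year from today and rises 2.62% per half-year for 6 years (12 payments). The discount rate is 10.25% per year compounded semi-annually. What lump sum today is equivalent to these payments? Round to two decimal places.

$411,799.15

Periodic rate r = 0.1025/2 per half-year; n is counted in half-years.
Growing ordinary annuity: PV = PMT₁ × [1 − ((1+g)/(1+r))^n] / (r − g) = 41,050 × [1 − ((1+0.0262)/(1+r))^12] / (r − 0.0262) = $411,799.15.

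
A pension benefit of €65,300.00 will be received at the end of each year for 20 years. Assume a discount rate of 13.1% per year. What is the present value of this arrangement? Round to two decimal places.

€455,973.20

This is an ordinary annuity: 20 payments of €65,300.00 at the end of each year.
Periodic rate r = 0.131 per year.
PV = PMT × [(1 − (1+r)^−n)/r] = 65,300 × [1 − (1+r)^−20] / r = €455,973.20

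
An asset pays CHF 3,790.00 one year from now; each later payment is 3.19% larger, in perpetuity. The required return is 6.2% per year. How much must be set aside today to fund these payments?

CHF 125,913.62

Periodic rate r = 0.062 per year.
Growing perpetuity (Gordon): PV = PMT₁ / (r − g) = 3,790 / (r − 0.0319) = CHF 125,913.62.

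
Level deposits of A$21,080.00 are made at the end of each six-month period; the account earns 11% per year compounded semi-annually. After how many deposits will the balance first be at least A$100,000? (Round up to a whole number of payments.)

Periodic rate r = 0.11/2 per half-year; n is counted in half-years.
Ordinary annuity FV: 100,000 = 21,080 × [((1+r)^n − 1)/r].
(1+r)^n = 1 + 100,000 × r / 21,080, so n = ln(1 + 100,000·r/21,080) / ln(1+r) = 4.33.
Round up to a whole number of payments: n = 5.

5 payments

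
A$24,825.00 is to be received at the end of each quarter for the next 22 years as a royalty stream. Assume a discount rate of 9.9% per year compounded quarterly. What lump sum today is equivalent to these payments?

This is an ordinary annuity: 88 payments of A$24,825.00 at the end of each quarter.
Periodic rate r = 0.099/4 per quarter; n is counted in quarters.
PV = PMT × [(1 − (1+r)^−n)/r] = 24,825 × [1 − (1+r)^−88] / r = A$886,366.41

A$886,366.41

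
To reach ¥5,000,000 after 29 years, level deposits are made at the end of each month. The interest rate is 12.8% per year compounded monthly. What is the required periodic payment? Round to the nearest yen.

Level ordinary annuity; solve FV = PMT × [((1+r)^n − 1)/r] for PMT.
Periodic rate r = 0.128/12 per month; n is counted in months.
With n = 348: PMT = 5,000,000 / ([((1+r)^n − 1)/r]) = ¥1,363

¥1,363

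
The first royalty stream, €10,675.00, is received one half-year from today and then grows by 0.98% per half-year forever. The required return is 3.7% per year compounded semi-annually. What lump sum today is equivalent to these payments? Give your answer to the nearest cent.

€1,227,011.49

Periodic rate r = 0.037/2 per half-year.
Growing perpetuity (Gordon): PV = PMT₁ / (r − g) = 10,675 / (r − 0.0098) = €1,227,011.49.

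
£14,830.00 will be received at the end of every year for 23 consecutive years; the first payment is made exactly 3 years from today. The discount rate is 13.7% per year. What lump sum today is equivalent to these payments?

£79,364.31

Ordinary annuity of 23 payments, first payment at period 3.
Periodic rate r = 0.137 per year.
The ordinary-annuity PV formula values the stream one period before the first payment (period 2); discount that back 2 periods:
PV₀ = 14,830 × [1 − (1+r)^−23] / r × (1+r)^−2 = £79,364.31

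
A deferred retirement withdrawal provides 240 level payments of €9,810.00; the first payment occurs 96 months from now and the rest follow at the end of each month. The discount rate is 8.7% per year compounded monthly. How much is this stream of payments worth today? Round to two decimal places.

Ordinary annuity of 240 payments, first payment at period 96.
Periodic rate r = 0.087/12 per month; n is counted in months.
The ordinary-annuity PV formula values the stream one period before the first payment (period 95); discount that back 95 periods:
PV₀ = 9,810 × [1 − (1+r)^−240] / r × (1+r)^−95 = €560,902.16

€560,902.16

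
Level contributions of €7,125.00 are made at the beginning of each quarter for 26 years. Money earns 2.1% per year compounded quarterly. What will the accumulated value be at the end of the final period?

This is an annuity due: 104 deposits of €7,125.00 at the beginning of each quarter.
Periodic rate r = 0.021/4 per quarter; n is counted in quarters.
FV = PMT × [((1+r)^n − 1)/r] × (1+r) = 7,125 × [(1+r)^104 − 1] / r × (1+r) = €987,552.53

€987,552.53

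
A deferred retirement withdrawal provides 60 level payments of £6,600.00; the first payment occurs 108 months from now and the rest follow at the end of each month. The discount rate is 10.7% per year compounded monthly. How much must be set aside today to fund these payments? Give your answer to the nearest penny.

£118,225.74

Ordinary annuity of 60 payments, first payment at period 108.
Periodic rate r = 0.107/12 per month; n is counted in months.
The ordinary-annuity PV formula values the stream one period before the first payment (period 107); discount that back 107 periods:
PV₀ = 6,600 × [1 − (1+r)^−60] / r × (1+r)^−107 = £118,225.74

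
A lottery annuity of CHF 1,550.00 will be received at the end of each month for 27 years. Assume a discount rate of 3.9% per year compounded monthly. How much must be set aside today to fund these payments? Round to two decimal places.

CHF 310,245.27

This is an ordinary annuity: 324 payments of CHF 1,550.00 at the end of each month.
Periodic rate r = 0.039/12 per month; n is counted in months.
PV = PMT × [(1 − (1+r)^−n)/r] = 1,550 × [1 − (1+r)^−324] / r = CHF 310,245.27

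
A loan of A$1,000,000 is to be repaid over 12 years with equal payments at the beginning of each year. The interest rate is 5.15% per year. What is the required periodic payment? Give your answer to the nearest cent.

A$108,209.13

Level annuity due; solve PV = PMT × [(1 − (1+r)^−n)/r] × (1+r) for PMT.
Periodic rate r = 0.0515 per year.
With n = 12: PMT = 1,000,000 / ([(1 − (1+r)^−n)/r] × (1+r)) = A$108,209.13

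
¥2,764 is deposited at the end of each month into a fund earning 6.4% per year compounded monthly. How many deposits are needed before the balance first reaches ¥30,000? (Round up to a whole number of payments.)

Periodic rate r = 0.064/12 per month; n is counted in months.
Ordinary annuity FV: 30,000 = 2,764 × [((1+r)^n − 1)/r].
(1+r)^n = 1 + 30,000 × r / 2,764, so n = ln(1 + 30,000·r/2,764) / ln(1+r) = 10.58.
Round up to a whole number of payments: n = 11.

11 payments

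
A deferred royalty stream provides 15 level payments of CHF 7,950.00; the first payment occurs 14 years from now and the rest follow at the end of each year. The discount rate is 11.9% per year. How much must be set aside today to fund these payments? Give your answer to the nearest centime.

CHF 12,621.21

Ordinary annuity of 15 payments, first payment at period 14.
Periodic rate r = 0.119 per year.
The ordinary-annuity PV formula values the stream one period before the first payment (period 13); discount that back 13 periods:
PV₀ = 7,950 × [1 − (1+r)^−15] / r × (1+r)^−13 = CHF 12,621.21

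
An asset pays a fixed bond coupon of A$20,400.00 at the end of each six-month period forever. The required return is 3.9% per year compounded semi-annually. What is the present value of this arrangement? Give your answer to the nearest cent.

Periodic rate r = 0.039/2 per half-year.
Level perpetuity: PV = PMT / r = 20,400 / (0.039/2) = A$1,046,153.85.

A$1,046,153.85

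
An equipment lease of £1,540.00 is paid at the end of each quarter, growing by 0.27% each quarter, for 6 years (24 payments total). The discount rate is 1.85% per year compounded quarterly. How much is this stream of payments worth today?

£35,990.44

Periodic rate r = 0.0185/4 per quarter; n is counted in quarters.
Growing ordinary annuity: PV = PMT₁ × [1 − ((1+g)/(1+r))^n] / (r − g) = 1,540 × [1 − ((1+0.0027)/(1+r))^24] / (r − 0.0027) = £35,990.44.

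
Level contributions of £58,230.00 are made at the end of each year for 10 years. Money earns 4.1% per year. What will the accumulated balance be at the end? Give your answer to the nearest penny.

This is an ordinary annuity: 10 deposits of £58,230.00 at the end of each year.
Periodic rate r = 0.041 per year.
FV = PMT × [((1+r)^n − 1)/r] = 58,230 × [(1+r)^10 − 1] / r = £702,366.21

£702,366.21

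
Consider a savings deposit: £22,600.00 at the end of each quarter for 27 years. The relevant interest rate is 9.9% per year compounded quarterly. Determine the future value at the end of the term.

£11,888,618.95

This is an ordinary annuity: 108 deposits of £22,600.00 at the end of each quarter.
Periodic rate r = 0.099/4 per quarter; n is counted in quarters.
FV = PMT × [((1+r)^n − 1)/r] = 22,600 × [(1+r)^108 − 1] / r = £11,888,618.95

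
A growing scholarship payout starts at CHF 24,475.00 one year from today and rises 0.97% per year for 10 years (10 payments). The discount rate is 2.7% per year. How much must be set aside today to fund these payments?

Periodic rate r = 0.027 per year.
Growing ordinary annuity: PV = PMT₁ × [1 − ((1+g)/(1+r))^n] / (r − g) = 24,475 × [1 − ((1+0.0097)/(1+r))^10] / (r − 0.0097) = CHF 221,038.43.

CHF 221,038.43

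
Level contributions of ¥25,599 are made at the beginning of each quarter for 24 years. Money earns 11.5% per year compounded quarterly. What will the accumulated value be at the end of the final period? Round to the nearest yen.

¥13,004,039

This is an annuity due: 96 deposits of ¥25,599 at the beginning of each quarter.
Periodic rate r = 0.115/4 per quarter; n is counted in quarters.
FV = PMT × [((1+r)^n − 1)/r] × (1+r) = 25,599 × [(1+r)^96 − 1] / r × (1+r) = ¥13,004,039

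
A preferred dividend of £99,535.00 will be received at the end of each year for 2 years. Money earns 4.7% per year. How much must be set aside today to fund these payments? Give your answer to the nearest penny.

This is an ordinary annuity: 2 payments of £99,535.00 at the end of each year.
Periodic rate r = 0.047 per year.
PV = PMT × [(1 − (1+r)^−n)/r] = 99,535 × [1 − (1+r)^−2] / r = £185,866.15

£185,866.15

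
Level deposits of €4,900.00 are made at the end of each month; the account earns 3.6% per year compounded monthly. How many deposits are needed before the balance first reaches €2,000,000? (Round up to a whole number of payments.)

267 payments

Periodic rate r = 0.036/12 per month; n is counted in months.
Ordinary annuity FV: 2,000,000 = 4,900 × [((1+r)^n − 1)/r].
(1+r)^n = 1 + 2,000,000 × r / 4,900, so n = ln(1 + 2,000,000·r/4,900) / ln(1+r) = 266.91.
Round up to a whole number of payments: n = 267.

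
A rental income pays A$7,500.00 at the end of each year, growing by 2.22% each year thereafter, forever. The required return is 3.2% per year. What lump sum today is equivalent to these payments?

A$765,306.12

Periodic rate r = 0.032 per year.
Growing perpetuity (Gordon): PV = PMT₁ / (r − g) = 7,500 / (r − 0.0222) = A$765,306.12.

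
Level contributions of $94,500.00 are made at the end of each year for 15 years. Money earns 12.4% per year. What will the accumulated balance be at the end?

This is an ordinary annuity: 15 deposits of $94,500.00 at the end of each year.
Periodic rate r = 0.124 per year.
FV = PMT × [((1+r)^n − 1)/r] = 94,500 × [(1+r)^15 − 1] / r = $3,638,431.26

$3,638,431.26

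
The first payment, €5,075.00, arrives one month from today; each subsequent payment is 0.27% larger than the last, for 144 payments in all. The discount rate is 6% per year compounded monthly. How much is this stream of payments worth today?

€620,089.71

Periodic rate r = 0.06/12 per month; n is counted in months.
Growing ordinary annuity: PV = PMT₁ × [1 − ((1+g)/(1+r))^n] / (r − g) = 5,075 × [1 − ((1+0.0027)/(1+r))^144] / (r − 0.0027) = €620,089.71.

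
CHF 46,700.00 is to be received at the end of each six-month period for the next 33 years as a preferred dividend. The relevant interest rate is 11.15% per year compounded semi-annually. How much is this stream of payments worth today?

CHF 814,331.43

This is an ordinary annuity: 66 payments of CHF 46,700.00 at the end of each six-month period.
Periodic rate r = 0.1115/2 per half-year; n is counted in half-years.
PV = PMT × [(1 − (1+r)^−n)/r] = 46,700 × [1 − (1+r)^−66] / r = CHF 814,331.43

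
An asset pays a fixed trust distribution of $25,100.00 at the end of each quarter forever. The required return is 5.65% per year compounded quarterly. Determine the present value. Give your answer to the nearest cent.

$1,776,991.15

Periodic rate r = 0.0565/4 per quarter.
Level perpetuity: PV = PMT / r = 25,100 / (0.0565/4) = $1,776,991.15.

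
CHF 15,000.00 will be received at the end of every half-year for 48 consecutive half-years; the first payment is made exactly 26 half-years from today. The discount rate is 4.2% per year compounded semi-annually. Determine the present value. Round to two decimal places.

Ordinary annuity of 48 payments, first payment at period 26.
Periodic rate r = 0.042/2 per half-year; n is counted in half-years.
The ordinary-annuity PV formula values the stream one period before the first payment (period 25); discount that back 25 periods:
PV₀ = 15,000 × [1 − (1+r)^−48] / r × (1+r)^−25 = CHF 268,170.44

CHF 268,170.44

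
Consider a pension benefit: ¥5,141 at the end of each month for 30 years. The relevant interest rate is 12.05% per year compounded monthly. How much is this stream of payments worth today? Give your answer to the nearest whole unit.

This is an ordinary annuity: 360 payments of ¥5,141 at the end of each month.
Periodic rate r = 0.1205/12 per month; n is counted in months.
PV = PMT × [(1 − (1+r)^−n)/r] = 5,141 × [1 − (1+r)^−360] / r = ¥497,936

¥497,936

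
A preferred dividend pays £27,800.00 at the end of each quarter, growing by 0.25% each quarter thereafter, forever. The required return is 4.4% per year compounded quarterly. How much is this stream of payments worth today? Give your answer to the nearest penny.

Periodic rate r = 0.044/4 per quarter.
Growing perpetuity (Gordon): PV = PMT₁ / (r − g) = 27,800 / (r − 0.0025) = £3,270,588.24.

£3,270,588.24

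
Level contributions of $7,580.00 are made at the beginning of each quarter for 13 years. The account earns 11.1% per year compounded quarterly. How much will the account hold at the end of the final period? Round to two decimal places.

$884,580.80

This is an annuity due: 52 deposits of $7,580.00 at the beginning of each quarter.
Periodic rate r = 0.111/4 per quarter; n is counted in quarters.
FV = PMT × [((1+r)^n − 1)/r] × (1+r) = 7,580 × [(1+r)^52 − 1] / r × (1+r) = $884,580.80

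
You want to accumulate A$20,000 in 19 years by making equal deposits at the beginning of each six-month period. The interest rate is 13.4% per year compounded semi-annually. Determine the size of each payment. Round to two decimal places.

Level annuity due; solve FV = PMT × [((1+r)^n − 1)/r] × (1+r) for PMT.
Periodic rate r = 0.134/2 per half-year; n is counted in half-years.
With n = 38: PMT = 20,000 / ([((1+r)^n − 1)/r] × (1+r)) = A$116.76

A$116.76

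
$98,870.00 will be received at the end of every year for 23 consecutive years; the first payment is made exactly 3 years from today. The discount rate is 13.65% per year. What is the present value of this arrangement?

$531,221.21

Ordinary annuity of 23 payments, first payment at period 3.
Periodic rate r = 0.1365 per year.
The ordinary-annuity PV formula values the stream one period before the first payment (period 2); discount that back 2 periods:
PV₀ = 98,870 × [1 − (1+r)^−23] / r × (1+r)^−2 = $531,221.21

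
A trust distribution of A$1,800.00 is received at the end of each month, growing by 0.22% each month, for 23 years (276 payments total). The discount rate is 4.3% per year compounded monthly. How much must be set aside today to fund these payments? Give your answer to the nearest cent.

A$411,983.02

Periodic rate r = 0.043/12 per month; n is counted in months.
Growing ordinary annuity: PV = PMT₁ × [1 − ((1+g)/(1+r))^n] / (r − g) = 1,800 × [1 − ((1+0.0022)/(1+r))^276] / (r − 0.0022) = A$411,983.02.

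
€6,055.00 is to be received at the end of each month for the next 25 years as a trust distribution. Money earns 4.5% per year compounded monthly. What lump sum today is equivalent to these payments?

This is an ordinary annuity: 300 payments of €6,055.00 at the end of each month.
Periodic rate r = 0.045/12 per month; n is counted in months.
PV = PMT × [(1 − (1+r)^−n)/r] = 6,055 × [1 − (1+r)^−300] / r = €1,089,357.00

€1,089,357.00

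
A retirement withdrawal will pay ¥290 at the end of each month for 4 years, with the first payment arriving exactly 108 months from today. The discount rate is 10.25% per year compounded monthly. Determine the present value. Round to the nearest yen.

Ordinary annuity of 48 payments, first payment at period 108.
Periodic rate r = 0.1025/12 per month; n is counted in months.
The ordinary-annuity PV formula values the stream one period before the first payment (period 107); discount that back 107 periods:
PV₀ = 290 × [1 − (1+r)^−48] / r × (1+r)^−107 = ¥4,580

¥4,580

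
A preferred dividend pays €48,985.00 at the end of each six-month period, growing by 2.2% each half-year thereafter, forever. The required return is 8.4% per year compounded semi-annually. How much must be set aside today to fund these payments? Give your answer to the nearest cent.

€2,449,250.00

Periodic rate r = 0.084/2 per half-year.
Growing perpetuity (Gordon): PV = PMT₁ / (r − g) = 48,985 / (r − 0.022) = €2,449,250.00.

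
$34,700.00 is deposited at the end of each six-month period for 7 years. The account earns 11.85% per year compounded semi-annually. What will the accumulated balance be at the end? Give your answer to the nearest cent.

This is an ordinary annuity: 14 deposits of $34,700.00 at the end of each six-month period.
Periodic rate r = 0.1185/2 per half-year; n is counted in half-years.
FV = PMT × [((1+r)^n − 1)/r] = 34,700 × [(1+r)^14 − 1] / r = $725,397.45

$725,397.45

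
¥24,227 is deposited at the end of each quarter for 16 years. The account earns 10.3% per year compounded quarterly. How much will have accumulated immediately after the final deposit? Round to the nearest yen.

¥3,847,431

This is an ordinary annuity: 64 deposits of ¥24,227 at the end of each quarter.
Periodic rate r = 0.103/4 per quarter; n is counted in quarters.
FV = PMT × [((1+r)^n − 1)/r] = 24,227 × [(1+r)^64 − 1] / r = ¥3,847,431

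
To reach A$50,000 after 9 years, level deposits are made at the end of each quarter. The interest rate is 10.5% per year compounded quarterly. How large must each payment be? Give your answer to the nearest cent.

A$851.37

Level ordinary annuity; solve FV = PMT × [((1+r)^n − 1)/r] for PMT.
Periodic rate r = 0.105/4 per quarter; n is counted in quarters.
With n = 36: PMT = 50,000 / ([((1+r)^n − 1)/r]) = A$851.37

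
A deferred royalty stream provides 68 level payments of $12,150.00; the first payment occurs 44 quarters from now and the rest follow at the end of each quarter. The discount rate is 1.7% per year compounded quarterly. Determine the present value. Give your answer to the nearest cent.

Ordinary annuity of 68 payments, first payment at period 44.
Periodic rate r = 0.017/4 per quarter; n is counted in quarters.
The ordinary-annuity PV formula values the stream one period before the first payment (period 43); discount that back 43 periods:
PV₀ = 12,150 × [1 − (1+r)^−68] / r × (1+r)^−43 = $596,823.83

$596,823.83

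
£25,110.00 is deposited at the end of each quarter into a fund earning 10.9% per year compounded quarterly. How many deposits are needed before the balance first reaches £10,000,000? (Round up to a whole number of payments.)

92 payments

Periodic rate r = 0.109/4 per quarter; n is counted in quarters.
Ordinary annuity FV: 10,000,000 = 25,110 × [((1+r)^n − 1)/r].
(1+r)^n = 1 + 10,000,000 × r / 25,110, so n = ln(1 + 10,000,000·r/25,110) / ln(1+r) = 91.97.
Round up to a whole number of payments: n = 92.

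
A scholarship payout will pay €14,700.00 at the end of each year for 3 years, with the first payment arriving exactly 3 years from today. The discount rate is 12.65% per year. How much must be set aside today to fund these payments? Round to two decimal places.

Ordinary annuity of 3 payments, first payment at period 3.
Periodic rate r = 0.1265 per year.
The ordinary-annuity PV formula values the stream one period before the first payment (period 2); discount that back 2 periods:
PV₀ = 14,700 × [1 − (1+r)^−3] / r × (1+r)^−2 = €27,514.74

€27,514.74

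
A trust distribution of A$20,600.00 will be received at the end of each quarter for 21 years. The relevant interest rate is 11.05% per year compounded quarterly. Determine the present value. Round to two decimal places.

A$670,113.26

This is an ordinary annuity: 84 payments of A$20,600.00 at the end of each quarter.
Periodic rate r = 0.1105/4 per quarter; n is counted in quarters.
PV = PMT × [(1 − (1+r)^−n)/r] = 20,600 × [1 − (1+r)^−84] / r = A$670,113.26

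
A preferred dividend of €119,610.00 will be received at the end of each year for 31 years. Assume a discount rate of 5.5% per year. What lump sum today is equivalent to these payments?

€1,761,129.16

This is an ordinary annuity: 31 payments of €119,610.00 at the end of each year.
Periodic rate r = 0.055 per year.
PV = PMT × [(1 − (1+r)^−n)/r] = 119,610 × [1 − (1+r)^−31] / r = €1,761,129.16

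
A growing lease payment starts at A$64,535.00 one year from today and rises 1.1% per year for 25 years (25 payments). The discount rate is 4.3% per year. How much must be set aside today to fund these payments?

A$1,091,346.41

Periodic rate r = 0.043 per year.
Growing ordinary annuity: PV = PMT₁ × [1 − ((1+g)/(1+r))^n] / (r − g) = 64,535 × [1 − ((1+0.011)/(1+r))^25] / (r − 0.011) = A$1,091,346.41.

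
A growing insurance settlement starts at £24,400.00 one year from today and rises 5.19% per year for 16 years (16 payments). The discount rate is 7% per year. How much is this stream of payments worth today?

£322,031.50

Periodic rate r = 0.07 per year.
Growing ordinary annuity: PV = PMT₁ × [1 − ((1+g)/(1+r))^n] / (r − g) = 24,400 × [1 − ((1+0.0519)/(1+r))^16] / (r − 0.0519) = £322,031.50.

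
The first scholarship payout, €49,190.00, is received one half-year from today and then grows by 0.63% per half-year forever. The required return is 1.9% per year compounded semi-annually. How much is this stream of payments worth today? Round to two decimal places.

€15,371,875.00

Periodic rate r = 0.019/2 per half-year.
Growing perpetuity (Gordon): PV = PMT₁ / (r − g) = 49,190 / (r − 0.0063) = €15,371,875.00.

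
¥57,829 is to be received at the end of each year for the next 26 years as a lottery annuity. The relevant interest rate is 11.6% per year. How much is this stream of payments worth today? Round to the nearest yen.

¥469,790

This is an ordinary annuity: 26 payments of ¥57,829 at the end of each year.
Periodic rate r = 0.116 per year.
PV = PMT × [(1 − (1+r)^−n)/r] = 57,829 × [1 − (1+r)^−26] / r = ¥469,790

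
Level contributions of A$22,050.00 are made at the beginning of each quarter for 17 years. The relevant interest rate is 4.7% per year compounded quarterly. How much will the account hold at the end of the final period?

A$2,303,028.98

This is an annuity due: 68 deposits of A$22,050.00 at the beginning of each quarter.
Periodic rate r = 0.047/4 per quarter; n is counted in quarters.
FV = PMT × [((1+r)^n − 1)/r] × (1+r) = 22,050 × [(1+r)^68 − 1] / r × (1+r) = A$2,303,028.98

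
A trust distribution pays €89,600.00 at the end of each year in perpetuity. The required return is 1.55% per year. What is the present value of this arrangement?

€5,780,645.16

Periodic rate r = 0.0155 per year.
Level perpetuity: PV = PMT / r = 89,600 / (0.0155) = €5,780,645.16.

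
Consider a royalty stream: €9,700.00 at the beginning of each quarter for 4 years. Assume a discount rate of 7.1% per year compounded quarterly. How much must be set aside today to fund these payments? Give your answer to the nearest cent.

This is an annuity due: 16 payments of €9,700.00 at the beginning of each quarter.
Periodic rate r = 0.071/4 per quarter; n is counted in quarters.
PV = PMT × [(1 − (1+r)^−n)/r] × (1+r) = 9,700 × [1 − (1+r)^−16] / r × (1+r) = €136,461.73

€136,461.73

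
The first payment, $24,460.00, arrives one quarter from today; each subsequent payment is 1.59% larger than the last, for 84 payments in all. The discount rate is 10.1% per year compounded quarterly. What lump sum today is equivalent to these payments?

Periodic rate r = 0.101/4 per quarter; n is counted in quarters.
Growing ordinary annuity: PV = PMT₁ × [1 − ((1+g)/(1+r))^n] / (r − g) = 24,460 × [1 − ((1+0.0159)/(1+r))^84] / (r − 0.0159) = $1,404,261.72.

$1,404,261.72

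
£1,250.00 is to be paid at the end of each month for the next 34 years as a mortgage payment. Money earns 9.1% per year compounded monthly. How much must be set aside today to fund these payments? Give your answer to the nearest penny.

This is an ordinary annuity: 408 payments of £1,250.00 at the end of each month.
Periodic rate r = 0.091/12 per month; n is counted in months.
PV = PMT × [(1 − (1+r)^−n)/r] = 1,250 × [1 − (1+r)^−408] / r = £157,277.08

£157,277.08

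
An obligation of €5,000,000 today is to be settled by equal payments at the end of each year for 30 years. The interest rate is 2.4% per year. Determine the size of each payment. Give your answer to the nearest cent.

Level ordinary annuity; solve PV = PMT × [(1 − (1+r)^−n)/r] for PMT.
Periodic rate r = 0.024 per year.
With n = 30: PMT = 5,000,000 / ([(1 − (1+r)^−n)/r]) = €235,714.40

€235,714.40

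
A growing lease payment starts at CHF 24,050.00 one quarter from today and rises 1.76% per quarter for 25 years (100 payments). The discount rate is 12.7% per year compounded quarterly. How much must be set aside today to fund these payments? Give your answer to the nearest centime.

CHF 1,272,457.00

Periodic rate r = 0.127/4 per quarter; n is counted in quarters.
Growing ordinary annuity: PV = PMT₁ × [1 − ((1+g)/(1+r))^n] / (r − g) = 24,050 × [1 − ((1+0.0176)/(1+r))^100] / (r − 0.0176) = CHF 1,272,457.00.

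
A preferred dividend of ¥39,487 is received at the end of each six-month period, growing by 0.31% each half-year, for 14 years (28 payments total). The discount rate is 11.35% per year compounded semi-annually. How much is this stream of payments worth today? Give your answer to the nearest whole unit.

Periodic rate r = 0.1135/2 per half-year; n is counted in half-years.
Growing ordinary annuity: PV = PMT₁ × [1 − ((1+g)/(1+r))^n] / (r − g) = 39,487 × [1 − ((1+0.0031)/(1+r))^28] / (r − 0.0031) = ¥564,892.

¥564,892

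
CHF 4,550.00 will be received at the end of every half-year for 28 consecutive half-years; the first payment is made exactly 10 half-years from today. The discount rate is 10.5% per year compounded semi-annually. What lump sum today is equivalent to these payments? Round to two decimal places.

CHF 41,632.39

Ordinary annuity of 28 payments, first payment at period 10.
Periodic rate r = 0.105/2 per half-year; n is counted in half-years.
The ordinary-annuity PV formula values the stream one period before the first payment (period 9); discount that back 9 periods:
PV₀ = 4,550 × [1 − (1+r)^−28] / r × (1+r)^−9 = CHF 41,632.39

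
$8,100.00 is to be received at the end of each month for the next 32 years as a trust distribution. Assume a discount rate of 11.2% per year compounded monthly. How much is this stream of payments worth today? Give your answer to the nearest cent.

This is an ordinary annuity: 384 payments of $8,100.00 at the end of each month.
Periodic rate r = 0.112/12 per month; n is counted in months.
PV = PMT × [(1 − (1+r)^−n)/r] = 8,100 × [1 − (1+r)^−384] / r = $843,357.73

$843,357.73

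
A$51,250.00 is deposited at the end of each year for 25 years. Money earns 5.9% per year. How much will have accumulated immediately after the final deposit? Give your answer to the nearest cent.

A$2,772,525.13

This is an ordinary annuity: 25 deposits of A$51,250.00 at the end of each year.
Periodic rate r = 0.059 per year.
FV = PMT × [((1+r)^n − 1)/r] = 51,250 × [(1+r)^25 − 1] / r = A$2,772,525.13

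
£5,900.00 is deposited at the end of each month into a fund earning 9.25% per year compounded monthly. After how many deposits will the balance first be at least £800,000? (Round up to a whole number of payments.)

Periodic rate r = 0.0925/12 per month; n is counted in months.
Ordinary annuity FV: 800,000 = 5,900 × [((1+r)^n − 1)/r].
(1+r)^n = 1 + 800,000 × r / 5,900, so n = ln(1 + 800,000·r/5,900) / ln(1+r) = 93.18.
Round up to a whole number of payments: n = 94.

94 payments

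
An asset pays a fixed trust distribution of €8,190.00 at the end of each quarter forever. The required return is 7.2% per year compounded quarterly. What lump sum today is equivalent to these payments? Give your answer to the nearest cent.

€455,000.00

Periodic rate r = 0.072/4 per quarter.
Level perpetuity: PV = PMT / r = 8,190 / (0.072/4) = €455,000.00.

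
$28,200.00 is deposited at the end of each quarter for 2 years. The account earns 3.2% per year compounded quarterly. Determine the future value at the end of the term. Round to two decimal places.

$232,018.89

This is an ordinary annuity: 8 deposits of $28,200.00 at the end of each quarter.
Periodic rate r = 0.032/4 per quarter; n is counted in quarters.
FV = PMT × [((1+r)^n − 1)/r] = 28,200 × [(1+r)^8 − 1] / r = $232,018.89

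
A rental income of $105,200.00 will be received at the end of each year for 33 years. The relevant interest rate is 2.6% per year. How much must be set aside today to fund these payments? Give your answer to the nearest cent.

$2,311,633.15

This is an ordinary annuity: 33 payments of $105,200.00 at the end of each year.
Periodic rate r = 0.026 per year.
PV = PMT × [(1 − (1+r)^−n)/r] = 105,200 × [1 − (1+r)^−33] / r = $2,311,633.15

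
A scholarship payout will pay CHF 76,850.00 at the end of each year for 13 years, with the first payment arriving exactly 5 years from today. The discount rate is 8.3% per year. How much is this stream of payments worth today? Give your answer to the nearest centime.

CHF 434,340.90

Ordinary annuity of 13 payments, first payment at period 5.
Periodic rate r = 0.083 per year.
The ordinary-annuity PV formula values the stream one period before the first payment (period 4); discount that back 4 periods:
PV₀ = 76,850 × [1 − (1+r)^−13] / r × (1+r)^−4 = CHF 434,340.90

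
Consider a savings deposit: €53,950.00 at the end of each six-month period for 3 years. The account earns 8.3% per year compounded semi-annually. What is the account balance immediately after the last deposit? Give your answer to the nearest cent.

€359,200.99

This is an ordinary annuity: 6 deposits of €53,950.00 at the end of each six-month period.
Periodic rate r = 0.083/2 per half-year; n is counted in half-years.
FV = PMT × [((1+r)^n − 1)/r] = 53,950 × [(1+r)^6 − 1] / r = €359,200.99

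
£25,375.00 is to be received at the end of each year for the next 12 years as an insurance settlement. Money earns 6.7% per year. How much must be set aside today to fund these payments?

£204,807.86

This is an ordinary annuity: 12 payments of £25,375.00 at the end of each year.
Periodic rate r = 0.067 per year.
PV = PMT × [(1 − (1+r)^−n)/r] = 25,375 × [1 − (1+r)^−12] / r = £204,807.86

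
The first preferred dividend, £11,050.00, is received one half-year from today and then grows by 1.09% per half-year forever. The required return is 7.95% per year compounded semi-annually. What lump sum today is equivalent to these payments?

Periodic rate r = 0.0795/2 per half-year.
Growing perpetuity (Gordon): PV = PMT₁ / (r − g) = 11,050 / (r − 0.0109) = £383,015.60.

£383,015.60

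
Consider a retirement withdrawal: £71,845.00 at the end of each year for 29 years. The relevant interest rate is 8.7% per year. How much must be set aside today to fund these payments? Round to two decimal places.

£752,315.91

This is an ordinary annuity: 29 payments of £71,845.00 at the end of each year.
Periodic rate r = 0.087 per year.
PV = PMT × [(1 − (1+r)^−n)/r] = 71,845 × [1 − (1+r)^−29] / r = £752,315.91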